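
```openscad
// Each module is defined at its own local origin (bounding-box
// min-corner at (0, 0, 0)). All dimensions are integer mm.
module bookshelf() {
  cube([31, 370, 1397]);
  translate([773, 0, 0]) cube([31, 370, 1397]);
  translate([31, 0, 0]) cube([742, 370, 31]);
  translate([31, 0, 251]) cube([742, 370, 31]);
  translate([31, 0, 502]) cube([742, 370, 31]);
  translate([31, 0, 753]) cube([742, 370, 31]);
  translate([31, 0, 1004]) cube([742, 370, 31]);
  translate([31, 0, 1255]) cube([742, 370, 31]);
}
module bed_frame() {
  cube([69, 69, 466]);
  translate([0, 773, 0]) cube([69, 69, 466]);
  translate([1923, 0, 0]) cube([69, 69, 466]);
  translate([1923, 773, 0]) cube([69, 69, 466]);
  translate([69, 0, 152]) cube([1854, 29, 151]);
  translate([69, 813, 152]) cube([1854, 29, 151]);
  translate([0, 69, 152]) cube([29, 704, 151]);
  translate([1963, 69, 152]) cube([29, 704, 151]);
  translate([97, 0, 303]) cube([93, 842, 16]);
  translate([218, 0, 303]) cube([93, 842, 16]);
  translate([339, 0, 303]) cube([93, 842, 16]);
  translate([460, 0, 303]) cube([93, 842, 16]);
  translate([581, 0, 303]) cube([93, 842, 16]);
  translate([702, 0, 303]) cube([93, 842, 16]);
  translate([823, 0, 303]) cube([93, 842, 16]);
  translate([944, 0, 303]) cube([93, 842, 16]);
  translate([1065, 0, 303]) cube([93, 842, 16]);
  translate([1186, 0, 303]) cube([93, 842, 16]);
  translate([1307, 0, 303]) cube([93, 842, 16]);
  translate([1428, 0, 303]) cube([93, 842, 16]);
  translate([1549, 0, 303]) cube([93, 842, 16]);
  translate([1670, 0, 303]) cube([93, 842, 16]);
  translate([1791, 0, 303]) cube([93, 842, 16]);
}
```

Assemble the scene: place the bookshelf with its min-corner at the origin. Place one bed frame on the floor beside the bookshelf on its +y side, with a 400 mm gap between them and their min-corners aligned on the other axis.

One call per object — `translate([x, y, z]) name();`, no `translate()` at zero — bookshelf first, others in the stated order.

bookshelf();
translate([0, 770, 0]) bed_frame();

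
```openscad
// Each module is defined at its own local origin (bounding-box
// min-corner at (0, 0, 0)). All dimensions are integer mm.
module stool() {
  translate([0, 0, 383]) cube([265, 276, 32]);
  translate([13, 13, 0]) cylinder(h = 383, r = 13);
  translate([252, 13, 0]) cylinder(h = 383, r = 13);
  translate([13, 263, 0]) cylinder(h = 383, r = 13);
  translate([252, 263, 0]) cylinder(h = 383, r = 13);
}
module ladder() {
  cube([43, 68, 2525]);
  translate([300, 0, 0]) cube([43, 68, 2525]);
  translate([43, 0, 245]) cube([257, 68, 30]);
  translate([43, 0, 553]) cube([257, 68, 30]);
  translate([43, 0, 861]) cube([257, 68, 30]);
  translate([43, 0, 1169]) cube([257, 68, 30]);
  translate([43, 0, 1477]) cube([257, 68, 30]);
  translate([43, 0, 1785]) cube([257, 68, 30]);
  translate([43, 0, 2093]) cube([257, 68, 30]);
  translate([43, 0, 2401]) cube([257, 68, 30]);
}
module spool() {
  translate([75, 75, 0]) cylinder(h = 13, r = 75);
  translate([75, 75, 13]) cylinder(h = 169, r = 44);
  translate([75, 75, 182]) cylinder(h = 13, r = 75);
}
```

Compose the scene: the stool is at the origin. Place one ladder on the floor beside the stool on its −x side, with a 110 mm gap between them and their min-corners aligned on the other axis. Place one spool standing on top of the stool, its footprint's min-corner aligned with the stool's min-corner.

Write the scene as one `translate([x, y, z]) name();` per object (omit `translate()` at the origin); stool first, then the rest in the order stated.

stool();
translate([-453, 0, 0]) ladder();
translate([0, 0, 415]) spool();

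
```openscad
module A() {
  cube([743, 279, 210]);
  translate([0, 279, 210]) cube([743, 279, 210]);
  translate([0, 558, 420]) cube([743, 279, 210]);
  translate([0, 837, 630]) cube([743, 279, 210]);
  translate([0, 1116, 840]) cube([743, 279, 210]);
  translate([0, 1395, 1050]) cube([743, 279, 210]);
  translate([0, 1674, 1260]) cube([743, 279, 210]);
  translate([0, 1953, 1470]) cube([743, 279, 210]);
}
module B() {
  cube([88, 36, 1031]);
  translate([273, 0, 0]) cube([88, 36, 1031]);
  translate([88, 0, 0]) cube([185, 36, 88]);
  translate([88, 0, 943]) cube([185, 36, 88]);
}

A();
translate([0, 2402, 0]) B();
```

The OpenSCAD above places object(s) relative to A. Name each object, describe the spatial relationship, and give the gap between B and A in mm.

A is a staircase. B is a picture frame. The picture frame is on the floor beside the staircase on its +y side. The gap between the picture frame and the staircase is 170 mm.

The picture frame's nearest face is 170 mm from the staircase's +y face.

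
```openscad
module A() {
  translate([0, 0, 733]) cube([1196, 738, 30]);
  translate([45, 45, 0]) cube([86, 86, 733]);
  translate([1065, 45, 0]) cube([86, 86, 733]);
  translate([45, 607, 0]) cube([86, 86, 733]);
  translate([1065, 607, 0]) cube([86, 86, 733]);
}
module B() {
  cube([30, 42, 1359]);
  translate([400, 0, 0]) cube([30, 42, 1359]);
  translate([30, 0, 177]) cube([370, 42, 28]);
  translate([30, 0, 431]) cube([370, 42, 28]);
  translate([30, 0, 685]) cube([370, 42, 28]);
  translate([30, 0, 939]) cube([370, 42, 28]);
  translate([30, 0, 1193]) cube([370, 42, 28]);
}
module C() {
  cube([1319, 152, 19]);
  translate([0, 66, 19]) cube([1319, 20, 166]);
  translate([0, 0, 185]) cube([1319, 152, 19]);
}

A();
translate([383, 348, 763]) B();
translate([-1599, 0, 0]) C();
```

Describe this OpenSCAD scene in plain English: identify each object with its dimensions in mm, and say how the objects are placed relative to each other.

A is a rectangular dining table. The top is 1196×738×30 mm with its upper surface at z = 763 mm. It stands on four 86×86 mm square legs, each inset 45 mm from the nearest pair of top edges, running from the floor to the underside of the top.

B is a wooden ladder with two side rails of 30×42 mm section and 1359 mm height, set 430 mm apart overall. Between them run 5 rectangular rungs (42 mm deep, 28 mm thick), front faces flush with the rails' −y face. The bottom of the first rung is 177 mm above the floor and each subsequent rung is 254 mm higher than the one below.

C is an I-beam lying along x, 1319 mm long. Overall section height 204 mm. Two flanges 152 mm wide (y) and 19 mm thick, one on the floor and one at the top; a web 20 mm thick runs between them, centred on the flange width.

The ladder is on top of the table, centred. The I-beam is on the floor beside the table on its −x side.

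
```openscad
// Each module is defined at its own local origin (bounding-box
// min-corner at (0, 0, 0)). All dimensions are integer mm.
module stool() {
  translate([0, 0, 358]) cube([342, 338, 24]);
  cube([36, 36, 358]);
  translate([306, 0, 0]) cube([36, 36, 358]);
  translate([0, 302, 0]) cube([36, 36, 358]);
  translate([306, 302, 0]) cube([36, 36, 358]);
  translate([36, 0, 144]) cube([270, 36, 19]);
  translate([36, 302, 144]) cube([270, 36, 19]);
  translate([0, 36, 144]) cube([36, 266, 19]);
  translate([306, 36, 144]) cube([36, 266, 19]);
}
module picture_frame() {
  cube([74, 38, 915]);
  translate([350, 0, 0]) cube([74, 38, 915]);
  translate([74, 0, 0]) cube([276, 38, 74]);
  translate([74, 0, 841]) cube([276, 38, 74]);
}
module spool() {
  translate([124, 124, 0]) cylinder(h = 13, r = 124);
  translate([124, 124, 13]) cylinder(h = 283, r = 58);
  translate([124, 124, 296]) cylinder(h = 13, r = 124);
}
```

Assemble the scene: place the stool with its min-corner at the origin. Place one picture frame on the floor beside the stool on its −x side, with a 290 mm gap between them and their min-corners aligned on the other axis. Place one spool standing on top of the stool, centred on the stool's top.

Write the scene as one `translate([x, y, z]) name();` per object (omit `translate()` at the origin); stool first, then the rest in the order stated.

stool();
translate([-714, 0, 0]) picture_frame();
translate([47, 45, 382]) spool();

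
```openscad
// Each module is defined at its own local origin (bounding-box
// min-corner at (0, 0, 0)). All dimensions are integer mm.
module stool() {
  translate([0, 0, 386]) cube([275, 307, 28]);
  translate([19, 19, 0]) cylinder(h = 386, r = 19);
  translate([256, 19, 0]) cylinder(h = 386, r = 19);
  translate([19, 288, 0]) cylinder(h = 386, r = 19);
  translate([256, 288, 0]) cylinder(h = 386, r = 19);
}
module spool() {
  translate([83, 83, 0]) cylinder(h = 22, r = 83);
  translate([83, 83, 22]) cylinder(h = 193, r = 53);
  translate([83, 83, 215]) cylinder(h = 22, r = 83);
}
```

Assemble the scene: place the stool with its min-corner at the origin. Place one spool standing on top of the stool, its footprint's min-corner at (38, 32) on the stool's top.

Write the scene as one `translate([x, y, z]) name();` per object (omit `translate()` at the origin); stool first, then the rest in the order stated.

stool();
translate([38, 32, 414]) spool();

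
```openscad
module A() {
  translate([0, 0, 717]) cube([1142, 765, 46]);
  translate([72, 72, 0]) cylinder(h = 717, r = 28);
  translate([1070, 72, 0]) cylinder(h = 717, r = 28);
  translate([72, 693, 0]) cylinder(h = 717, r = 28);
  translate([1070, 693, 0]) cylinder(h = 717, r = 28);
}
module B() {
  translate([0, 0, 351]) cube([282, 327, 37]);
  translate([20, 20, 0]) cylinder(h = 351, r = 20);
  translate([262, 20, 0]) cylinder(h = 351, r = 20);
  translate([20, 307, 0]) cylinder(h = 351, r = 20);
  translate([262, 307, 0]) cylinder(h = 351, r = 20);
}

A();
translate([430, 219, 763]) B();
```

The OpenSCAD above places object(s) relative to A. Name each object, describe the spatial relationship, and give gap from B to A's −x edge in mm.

A is a table. B is a stool. The stool is on top of the table, centred. The gap from the stool to the table's −x edge is 430 mm.

The stool's min-x is at 430; the table's min-x is 0; gap = 430 mm.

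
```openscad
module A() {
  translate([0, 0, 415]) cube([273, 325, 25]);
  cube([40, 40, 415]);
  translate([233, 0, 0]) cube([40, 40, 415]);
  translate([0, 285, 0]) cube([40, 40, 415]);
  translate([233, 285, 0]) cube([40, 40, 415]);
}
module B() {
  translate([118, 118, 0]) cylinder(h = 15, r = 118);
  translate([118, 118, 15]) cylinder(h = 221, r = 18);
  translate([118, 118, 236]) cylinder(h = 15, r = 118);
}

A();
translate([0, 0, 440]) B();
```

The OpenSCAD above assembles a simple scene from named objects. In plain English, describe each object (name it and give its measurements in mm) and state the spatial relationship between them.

A is a four-legged stool. The seat is 273×325 mm, 25 mm thick, top at z = 440 mm. It stands on four square legs, each 40×40 mm in cross-section, from z = 0 to the seat underside, each flush with a corner of the seat.

B is a spool: two coaxial disc flanges of radius 118 mm and thickness 15 mm, joined by a core cylinder of radius 18 mm and height 221 mm. The lower flange rests on z = 0 and the three cylinders share a vertical axis.

The spool is on top of the stool.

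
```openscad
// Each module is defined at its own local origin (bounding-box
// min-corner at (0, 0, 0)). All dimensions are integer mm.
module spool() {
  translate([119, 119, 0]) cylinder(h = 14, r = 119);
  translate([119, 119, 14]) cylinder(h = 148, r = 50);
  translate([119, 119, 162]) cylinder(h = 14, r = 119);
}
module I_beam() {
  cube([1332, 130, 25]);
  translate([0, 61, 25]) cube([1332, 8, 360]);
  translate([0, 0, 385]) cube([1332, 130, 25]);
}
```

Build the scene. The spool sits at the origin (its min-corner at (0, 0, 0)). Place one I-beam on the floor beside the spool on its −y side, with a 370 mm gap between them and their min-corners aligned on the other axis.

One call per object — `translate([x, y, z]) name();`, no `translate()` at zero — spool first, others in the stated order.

spool();
translate([0, -500, 0]) I_beam();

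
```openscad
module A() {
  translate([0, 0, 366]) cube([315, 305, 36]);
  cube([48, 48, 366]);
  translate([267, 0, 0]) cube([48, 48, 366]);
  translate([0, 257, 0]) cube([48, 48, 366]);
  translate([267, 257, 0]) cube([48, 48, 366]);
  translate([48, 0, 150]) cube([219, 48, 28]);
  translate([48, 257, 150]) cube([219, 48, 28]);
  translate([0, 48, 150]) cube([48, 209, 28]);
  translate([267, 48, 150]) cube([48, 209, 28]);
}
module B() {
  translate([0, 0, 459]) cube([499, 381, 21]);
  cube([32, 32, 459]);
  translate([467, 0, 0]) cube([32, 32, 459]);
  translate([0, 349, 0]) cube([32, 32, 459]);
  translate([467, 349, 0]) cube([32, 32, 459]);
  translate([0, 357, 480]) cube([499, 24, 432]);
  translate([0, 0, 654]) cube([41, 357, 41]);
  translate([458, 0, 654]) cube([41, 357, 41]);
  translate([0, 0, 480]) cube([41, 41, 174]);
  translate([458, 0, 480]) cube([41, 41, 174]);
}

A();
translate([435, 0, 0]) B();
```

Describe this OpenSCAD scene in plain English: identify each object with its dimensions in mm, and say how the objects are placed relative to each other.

A is a four-legged stool. The seat is a 315×305×36 mm slab whose top surface is at z = 402 mm; four square legs, each 48×48 mm in cross-section, run from the floor (z = 0) to the underside of the seat, each flush with a corner of the seat. Four stretchers, 48 mm wide and 28 mm tall, connect adjacent legs with their undersides at z = 150 mm, each running between the inner faces of the legs it joins and aligned with the legs' outer faces on the other axis.

B is a chair. The seat is a 499×381×21 mm slab with its top at z = 480 mm, on four 32×32 mm corner legs (flush with the seat edges, standing on z = 0). A flat backrest 24 mm thick, 432 mm tall, spans the full seat width and rises from the seat top along its +y edge, rear face flush with the rear of the seat. Two armrests of 41×41 mm section run along each side from the seat's front edge to the front of the backrest, top faces 215 mm above the seat top and outer faces flush with the seat's x-edges; a 41×41 mm post under the front of each armrest stands on the seat at the front corner.

The chair is on the floor beside the stool on its +x side.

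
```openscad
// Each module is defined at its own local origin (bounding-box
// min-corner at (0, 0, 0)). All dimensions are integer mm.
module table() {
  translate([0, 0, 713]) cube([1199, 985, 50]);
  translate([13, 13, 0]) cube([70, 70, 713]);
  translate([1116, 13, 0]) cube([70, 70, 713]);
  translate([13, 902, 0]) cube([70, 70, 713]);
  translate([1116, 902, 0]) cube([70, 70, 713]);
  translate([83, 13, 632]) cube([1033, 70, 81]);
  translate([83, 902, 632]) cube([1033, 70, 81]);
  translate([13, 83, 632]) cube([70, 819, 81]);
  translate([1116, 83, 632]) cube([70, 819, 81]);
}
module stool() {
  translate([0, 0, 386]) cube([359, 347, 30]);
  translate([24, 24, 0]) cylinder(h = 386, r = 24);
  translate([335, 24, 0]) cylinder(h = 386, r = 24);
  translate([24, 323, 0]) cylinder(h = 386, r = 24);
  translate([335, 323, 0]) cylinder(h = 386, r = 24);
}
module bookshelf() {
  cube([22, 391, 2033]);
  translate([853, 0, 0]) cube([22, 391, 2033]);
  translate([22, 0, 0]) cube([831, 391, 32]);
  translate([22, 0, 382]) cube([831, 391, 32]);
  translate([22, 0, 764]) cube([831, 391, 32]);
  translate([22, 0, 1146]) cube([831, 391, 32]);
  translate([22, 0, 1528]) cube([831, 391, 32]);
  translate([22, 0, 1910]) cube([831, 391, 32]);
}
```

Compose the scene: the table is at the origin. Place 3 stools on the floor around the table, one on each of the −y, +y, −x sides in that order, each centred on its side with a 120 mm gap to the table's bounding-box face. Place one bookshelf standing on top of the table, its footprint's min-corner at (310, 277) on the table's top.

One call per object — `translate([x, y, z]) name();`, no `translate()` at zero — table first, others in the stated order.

table();
translate([420, -467, 0]) stool();
translate([420, 1105, 0]) stool();
translate([-479, 319, 0]) stool();
translate([310, 277, 763]) bookshelf();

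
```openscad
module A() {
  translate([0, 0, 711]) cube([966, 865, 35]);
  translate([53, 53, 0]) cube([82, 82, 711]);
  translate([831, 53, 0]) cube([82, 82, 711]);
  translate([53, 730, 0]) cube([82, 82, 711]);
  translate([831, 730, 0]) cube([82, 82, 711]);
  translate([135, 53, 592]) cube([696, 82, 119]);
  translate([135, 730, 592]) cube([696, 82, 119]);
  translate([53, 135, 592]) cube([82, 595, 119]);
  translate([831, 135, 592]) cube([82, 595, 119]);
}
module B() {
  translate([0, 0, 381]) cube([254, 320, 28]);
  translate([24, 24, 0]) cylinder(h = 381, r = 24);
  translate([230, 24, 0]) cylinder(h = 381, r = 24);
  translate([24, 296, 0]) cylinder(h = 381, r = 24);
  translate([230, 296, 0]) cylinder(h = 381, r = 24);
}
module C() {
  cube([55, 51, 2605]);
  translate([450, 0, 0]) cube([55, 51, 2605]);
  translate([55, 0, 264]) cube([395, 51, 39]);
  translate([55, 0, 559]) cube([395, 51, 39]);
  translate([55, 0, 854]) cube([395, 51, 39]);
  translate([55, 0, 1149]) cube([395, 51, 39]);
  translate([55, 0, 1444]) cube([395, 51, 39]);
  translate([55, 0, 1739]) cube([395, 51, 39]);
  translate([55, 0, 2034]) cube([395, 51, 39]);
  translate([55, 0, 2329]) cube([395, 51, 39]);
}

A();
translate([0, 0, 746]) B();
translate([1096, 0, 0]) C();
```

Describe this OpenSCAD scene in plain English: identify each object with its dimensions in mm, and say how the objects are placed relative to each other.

A is a table: top 966 mm (x) × 865 mm (y), 35 mm thick, upper face at z = 746 mm, on four 82×82 mm square legs, each inset 53 mm from the nearest pair of top edges, running from z = 0 to the bottom of the top. Four apron rails, 82 mm thick and 119 mm tall, run between adjacent legs with their top edges flush with the underside of the top and their outer faces flush with the legs' outer faces.

B is a four-legged stool. The seat is a 254×320×28 mm slab whose top surface is at z = 409 mm; four round legs, each 48 mm in diameter, run from the floor (z = 0) to the underside of the seat, each leg's axis is inset half a diameter from the nearest pair of seat edges (so the leg's bounding box is flush with the corner).

C is a wooden ladder with two side rails of 55×51 mm section and 2605 mm height, set 505 mm apart overall. Between them run 8 rectangular rungs (51 mm deep, 39 mm thick), front faces flush with the rails' −y face. The bottom of the first rung is 264 mm above the floor and each subsequent rung is 295 mm higher than the one below.

The stool is on top of the table. The ladder is on the floor beside the table on its +x side.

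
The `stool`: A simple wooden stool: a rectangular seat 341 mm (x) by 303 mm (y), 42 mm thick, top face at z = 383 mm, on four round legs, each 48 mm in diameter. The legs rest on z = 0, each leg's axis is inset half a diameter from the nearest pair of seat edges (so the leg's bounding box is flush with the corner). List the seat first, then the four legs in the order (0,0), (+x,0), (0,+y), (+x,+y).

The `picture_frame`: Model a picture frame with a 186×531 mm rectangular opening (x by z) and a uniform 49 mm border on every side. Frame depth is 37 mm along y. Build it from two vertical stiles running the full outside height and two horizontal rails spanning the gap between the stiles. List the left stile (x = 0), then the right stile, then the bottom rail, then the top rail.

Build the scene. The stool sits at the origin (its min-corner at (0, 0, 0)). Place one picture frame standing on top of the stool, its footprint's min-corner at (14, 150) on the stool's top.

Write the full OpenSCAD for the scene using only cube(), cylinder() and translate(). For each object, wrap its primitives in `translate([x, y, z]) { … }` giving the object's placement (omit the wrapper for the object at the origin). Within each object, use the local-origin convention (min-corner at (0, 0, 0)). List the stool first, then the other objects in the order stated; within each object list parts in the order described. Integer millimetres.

translate([0, 0, 341]) cube([341, 303, 42]);
translate([24, 24, 0]) cylinder(h = 341, r = 24);
translate([317, 24, 0]) cylinder(h = 341, r = 24);
translate([24, 279, 0]) cylinder(h = 341, r = 24);
translate([317, 279, 0]) cylinder(h = 341, r = 24);
translate([14, 150, 383]) {
  cube([49, 37, 629]);
  translate([235, 0, 0]) cube([49, 37, 629]);
  translate([49, 0, 0]) cube([186, 37, 49]);
  translate([49, 0, 580]) cube([186, 37, 49]);
}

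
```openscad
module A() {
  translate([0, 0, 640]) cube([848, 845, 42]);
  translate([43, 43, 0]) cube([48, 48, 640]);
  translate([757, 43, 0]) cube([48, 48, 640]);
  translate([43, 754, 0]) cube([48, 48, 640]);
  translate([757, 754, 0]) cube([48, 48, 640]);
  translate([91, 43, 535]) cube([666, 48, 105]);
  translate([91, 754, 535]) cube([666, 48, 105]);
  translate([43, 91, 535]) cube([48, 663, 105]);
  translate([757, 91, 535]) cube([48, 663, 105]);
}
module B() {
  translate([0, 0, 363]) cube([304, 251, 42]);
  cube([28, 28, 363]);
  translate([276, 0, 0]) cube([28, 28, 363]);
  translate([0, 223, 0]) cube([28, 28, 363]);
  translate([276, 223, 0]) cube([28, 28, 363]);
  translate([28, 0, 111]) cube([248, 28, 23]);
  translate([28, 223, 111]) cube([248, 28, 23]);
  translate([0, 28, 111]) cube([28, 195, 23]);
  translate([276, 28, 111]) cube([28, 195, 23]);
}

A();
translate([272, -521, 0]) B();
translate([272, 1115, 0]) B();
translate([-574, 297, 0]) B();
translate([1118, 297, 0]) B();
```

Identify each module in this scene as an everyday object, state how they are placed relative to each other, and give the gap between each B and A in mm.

Each stool's nearest face is 270 mm from the table's bounding box.

A is a table. B is a stool. Four stools sit around the table at the −y, +y, −x, +x sides. The gap between each stool and the table is 270 mm.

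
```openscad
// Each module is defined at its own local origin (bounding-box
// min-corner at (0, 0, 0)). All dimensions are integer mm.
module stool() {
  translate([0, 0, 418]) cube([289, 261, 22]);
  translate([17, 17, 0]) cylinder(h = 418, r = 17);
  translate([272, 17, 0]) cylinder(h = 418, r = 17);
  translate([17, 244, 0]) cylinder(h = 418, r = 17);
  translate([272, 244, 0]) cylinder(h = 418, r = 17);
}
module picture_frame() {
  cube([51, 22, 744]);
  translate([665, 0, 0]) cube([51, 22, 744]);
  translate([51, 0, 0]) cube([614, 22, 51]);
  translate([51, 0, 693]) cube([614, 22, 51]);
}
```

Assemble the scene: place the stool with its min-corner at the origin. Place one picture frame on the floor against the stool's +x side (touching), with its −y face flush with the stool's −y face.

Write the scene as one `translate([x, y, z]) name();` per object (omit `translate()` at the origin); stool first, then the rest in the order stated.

stool();
translate([289, 0, 0]) picture_frame();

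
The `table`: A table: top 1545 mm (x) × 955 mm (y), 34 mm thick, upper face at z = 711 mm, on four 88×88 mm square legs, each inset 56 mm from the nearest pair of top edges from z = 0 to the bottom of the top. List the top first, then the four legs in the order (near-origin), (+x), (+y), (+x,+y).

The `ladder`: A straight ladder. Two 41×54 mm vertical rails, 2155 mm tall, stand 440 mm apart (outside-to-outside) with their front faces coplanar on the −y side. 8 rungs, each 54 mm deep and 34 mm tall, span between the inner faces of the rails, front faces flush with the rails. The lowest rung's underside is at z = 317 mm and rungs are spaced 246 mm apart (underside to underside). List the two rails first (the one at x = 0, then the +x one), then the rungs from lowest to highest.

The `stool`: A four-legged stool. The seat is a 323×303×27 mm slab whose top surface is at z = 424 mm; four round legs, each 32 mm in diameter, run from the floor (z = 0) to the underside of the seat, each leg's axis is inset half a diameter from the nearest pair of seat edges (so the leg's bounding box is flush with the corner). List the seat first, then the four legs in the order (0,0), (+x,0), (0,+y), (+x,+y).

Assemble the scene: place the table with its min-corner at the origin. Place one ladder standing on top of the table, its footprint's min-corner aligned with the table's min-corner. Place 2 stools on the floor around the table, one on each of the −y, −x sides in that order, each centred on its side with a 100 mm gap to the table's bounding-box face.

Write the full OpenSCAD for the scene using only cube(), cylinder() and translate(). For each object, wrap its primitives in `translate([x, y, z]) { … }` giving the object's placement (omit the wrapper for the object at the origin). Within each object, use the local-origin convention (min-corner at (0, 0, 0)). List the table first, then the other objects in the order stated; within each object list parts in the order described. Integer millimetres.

translate([0, 0, 677]) cube([1545, 955, 34]);
translate([56, 56, 0]) cube([88, 88, 677]);
translate([1401, 56, 0]) cube([88, 88, 677]);
translate([56, 811, 0]) cube([88, 88, 677]);
translate([1401, 811, 0]) cube([88, 88, 677]);
translate([0, 0, 711]) {
  cube([41, 54, 2155]);
  translate([399, 0, 0]) cube([41, 54, 2155]);
  translate([41, 0, 317]) cube([358, 54, 34]);
  translate([41, 0, 563]) cube([358, 54, 34]);
  translate([41, 0, 809]) cube([358, 54, 34]);
  translate([41, 0, 1055]) cube([358, 54, 34]);
  translate([41, 0, 1301]) cube([358, 54, 34]);
  translate([41, 0, 1547]) cube([358, 54, 34]);
  translate([41, 0, 1793]) cube([358, 54, 34]);
  translate([41, 0, 2039]) cube([358, 54, 34]);
}
translate([611, -403, 0]) {
  translate([0, 0, 397]) cube([323, 303, 27]);
  translate([16, 16, 0]) cylinder(h = 397, r = 16);
  translate([307, 16, 0]) cylinder(h = 397, r = 16);
  translate([16, 287, 0]) cylinder(h = 397, r = 16);
  translate([307, 287, 0]) cylinder(h = 397, r = 16);
}
translate([-423, 326, 0]) {
  translate([0, 0, 397]) cube([323, 303, 27]);
  translate([16, 16, 0]) cylinder(h = 397, r = 16);
  translate([307, 16, 0]) cylinder(h = 397, r = 16);
  translate([16, 287, 0]) cylinder(h = 397, r = 16);
  translate([307, 287, 0]) cylinder(h = 397, r = 16);
}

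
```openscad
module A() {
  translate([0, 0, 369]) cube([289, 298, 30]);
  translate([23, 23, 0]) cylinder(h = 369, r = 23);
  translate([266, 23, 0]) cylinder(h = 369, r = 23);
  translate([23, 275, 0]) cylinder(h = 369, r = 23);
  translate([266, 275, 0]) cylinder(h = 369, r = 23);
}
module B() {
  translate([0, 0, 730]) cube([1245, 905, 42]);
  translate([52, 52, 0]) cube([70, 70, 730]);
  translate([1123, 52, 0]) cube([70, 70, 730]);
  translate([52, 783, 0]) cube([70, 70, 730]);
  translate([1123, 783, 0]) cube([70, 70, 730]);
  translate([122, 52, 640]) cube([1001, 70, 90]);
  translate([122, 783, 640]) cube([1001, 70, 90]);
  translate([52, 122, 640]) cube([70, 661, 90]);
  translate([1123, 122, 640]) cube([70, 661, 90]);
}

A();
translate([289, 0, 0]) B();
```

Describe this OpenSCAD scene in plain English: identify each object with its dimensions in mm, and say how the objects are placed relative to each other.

A is a four-legged stool. The seat is a 289×298×30 mm slab whose top surface is at z = 399 mm; four round legs, each 46 mm in diameter, run from the floor (z = 0) to the underside of the seat, each leg's axis is inset half a diameter from the nearest pair of seat edges (so the leg's bounding box is flush with the corner).

B is a rectangular dining table. The top is 1245×905×42 mm with its upper surface at z = 772 mm. It stands on four 70×70 mm square legs, each inset 52 mm from the nearest pair of top edges, running from the floor to the underside of the top. Four apron rails, 70 mm thick and 90 mm tall, run between adjacent legs with their top edges flush with the underside of the top and their outer faces flush with the legs' outer faces.

The table is against the stool's +x side, with their −y faces flush.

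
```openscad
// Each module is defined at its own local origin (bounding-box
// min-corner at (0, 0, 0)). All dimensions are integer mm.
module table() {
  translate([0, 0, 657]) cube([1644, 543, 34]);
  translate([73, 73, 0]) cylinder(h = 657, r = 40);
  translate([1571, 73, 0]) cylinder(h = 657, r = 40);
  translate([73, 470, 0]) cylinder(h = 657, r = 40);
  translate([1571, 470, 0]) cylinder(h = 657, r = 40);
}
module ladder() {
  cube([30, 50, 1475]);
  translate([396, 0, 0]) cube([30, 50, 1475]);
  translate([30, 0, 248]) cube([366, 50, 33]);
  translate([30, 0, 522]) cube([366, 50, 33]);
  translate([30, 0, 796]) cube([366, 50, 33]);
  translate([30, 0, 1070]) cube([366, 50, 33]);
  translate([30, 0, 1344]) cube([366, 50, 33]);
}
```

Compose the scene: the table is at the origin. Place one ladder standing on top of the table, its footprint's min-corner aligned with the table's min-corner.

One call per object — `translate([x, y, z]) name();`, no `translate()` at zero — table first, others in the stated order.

table();
translate([0, 0, 691]) ladder();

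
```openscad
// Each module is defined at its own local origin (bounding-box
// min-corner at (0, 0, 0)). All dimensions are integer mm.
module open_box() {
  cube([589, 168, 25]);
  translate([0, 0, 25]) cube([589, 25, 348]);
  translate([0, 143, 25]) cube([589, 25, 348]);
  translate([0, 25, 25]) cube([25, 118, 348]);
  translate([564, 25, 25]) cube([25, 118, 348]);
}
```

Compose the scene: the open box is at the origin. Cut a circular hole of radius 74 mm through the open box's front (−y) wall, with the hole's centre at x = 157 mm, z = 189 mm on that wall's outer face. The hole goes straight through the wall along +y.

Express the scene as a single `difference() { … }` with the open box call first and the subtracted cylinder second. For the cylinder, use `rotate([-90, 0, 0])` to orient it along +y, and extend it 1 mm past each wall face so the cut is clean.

difference() {
  open_box();
  translate([157, -1, 189]) rotate([-90, 0, 0]) cylinder(h = 27, r = 74);
}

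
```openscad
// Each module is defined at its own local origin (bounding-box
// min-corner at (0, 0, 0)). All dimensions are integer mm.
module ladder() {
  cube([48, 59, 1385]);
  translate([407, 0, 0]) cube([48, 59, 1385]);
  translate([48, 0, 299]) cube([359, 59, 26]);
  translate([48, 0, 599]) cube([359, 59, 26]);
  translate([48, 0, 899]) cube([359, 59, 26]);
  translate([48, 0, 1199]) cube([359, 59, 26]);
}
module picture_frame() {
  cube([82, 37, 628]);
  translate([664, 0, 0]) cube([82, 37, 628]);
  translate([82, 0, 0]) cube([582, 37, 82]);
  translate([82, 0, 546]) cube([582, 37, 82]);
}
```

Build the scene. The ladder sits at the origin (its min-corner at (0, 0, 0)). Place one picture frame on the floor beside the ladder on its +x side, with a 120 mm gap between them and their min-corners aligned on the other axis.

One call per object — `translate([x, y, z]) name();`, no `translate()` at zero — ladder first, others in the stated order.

ladder();
translate([575, 0, 0]) picture_frame();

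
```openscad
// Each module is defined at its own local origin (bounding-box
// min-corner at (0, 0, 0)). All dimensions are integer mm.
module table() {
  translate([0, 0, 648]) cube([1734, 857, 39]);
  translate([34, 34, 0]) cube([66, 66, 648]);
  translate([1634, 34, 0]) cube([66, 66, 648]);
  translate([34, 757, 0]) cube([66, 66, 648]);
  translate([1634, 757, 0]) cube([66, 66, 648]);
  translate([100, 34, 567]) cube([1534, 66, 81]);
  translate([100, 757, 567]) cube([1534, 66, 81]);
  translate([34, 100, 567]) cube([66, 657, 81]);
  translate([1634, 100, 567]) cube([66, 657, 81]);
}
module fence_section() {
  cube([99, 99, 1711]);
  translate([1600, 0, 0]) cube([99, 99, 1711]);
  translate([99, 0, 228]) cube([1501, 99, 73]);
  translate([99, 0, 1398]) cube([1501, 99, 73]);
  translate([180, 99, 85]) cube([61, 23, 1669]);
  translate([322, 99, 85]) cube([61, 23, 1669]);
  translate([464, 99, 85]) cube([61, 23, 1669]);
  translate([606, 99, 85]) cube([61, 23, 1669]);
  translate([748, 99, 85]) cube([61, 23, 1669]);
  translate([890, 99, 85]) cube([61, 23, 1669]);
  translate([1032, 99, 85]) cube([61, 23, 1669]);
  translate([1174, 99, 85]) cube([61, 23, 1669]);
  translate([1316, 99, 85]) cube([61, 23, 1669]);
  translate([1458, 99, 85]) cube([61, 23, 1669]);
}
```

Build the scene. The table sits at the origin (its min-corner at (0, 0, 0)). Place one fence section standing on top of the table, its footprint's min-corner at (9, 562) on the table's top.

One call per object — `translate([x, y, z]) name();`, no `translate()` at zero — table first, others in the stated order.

table();
translate([9, 562, 687]) fence_section();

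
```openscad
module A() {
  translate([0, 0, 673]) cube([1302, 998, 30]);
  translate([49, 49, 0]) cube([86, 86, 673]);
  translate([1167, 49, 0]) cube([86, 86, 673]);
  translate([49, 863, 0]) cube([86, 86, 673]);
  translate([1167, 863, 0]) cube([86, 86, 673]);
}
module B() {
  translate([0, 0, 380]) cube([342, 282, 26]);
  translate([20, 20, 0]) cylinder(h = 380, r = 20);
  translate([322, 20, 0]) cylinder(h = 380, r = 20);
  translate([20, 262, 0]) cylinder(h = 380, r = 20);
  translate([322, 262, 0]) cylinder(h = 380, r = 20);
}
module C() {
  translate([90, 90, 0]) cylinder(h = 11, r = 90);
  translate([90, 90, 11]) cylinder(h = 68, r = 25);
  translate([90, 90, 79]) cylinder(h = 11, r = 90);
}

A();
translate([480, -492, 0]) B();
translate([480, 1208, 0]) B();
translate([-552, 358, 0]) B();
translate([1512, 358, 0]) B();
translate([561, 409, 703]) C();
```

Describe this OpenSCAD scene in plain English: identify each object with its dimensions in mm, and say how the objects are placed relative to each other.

A is a rectangular dining table. The top is 1302×998×30 mm with its upper surface at z = 703 mm. It stands on four 86×86 mm square legs, each inset 49 mm from the nearest pair of top edges, running from the floor to the underside of the top.

B is a four-legged stool. The seat is a 342×282×26 mm slab whose top surface is at z = 406 mm; four round legs, each 40 mm in diameter, run from the floor (z = 0) to the underside of the seat, each leg's axis is inset half a diameter from the nearest pair of seat edges (so the leg's bounding box is flush with the corner).

C is a spool: two coaxial disc flanges of radius 90 mm and thickness 11 mm, joined by a core cylinder of radius 25 mm and height 68 mm. The lower flange rests on z = 0 and the three cylinders share a vertical axis.

Four stools sit around the table at the −y, +y, −x, +x sides. The spool is on top of the table, centred.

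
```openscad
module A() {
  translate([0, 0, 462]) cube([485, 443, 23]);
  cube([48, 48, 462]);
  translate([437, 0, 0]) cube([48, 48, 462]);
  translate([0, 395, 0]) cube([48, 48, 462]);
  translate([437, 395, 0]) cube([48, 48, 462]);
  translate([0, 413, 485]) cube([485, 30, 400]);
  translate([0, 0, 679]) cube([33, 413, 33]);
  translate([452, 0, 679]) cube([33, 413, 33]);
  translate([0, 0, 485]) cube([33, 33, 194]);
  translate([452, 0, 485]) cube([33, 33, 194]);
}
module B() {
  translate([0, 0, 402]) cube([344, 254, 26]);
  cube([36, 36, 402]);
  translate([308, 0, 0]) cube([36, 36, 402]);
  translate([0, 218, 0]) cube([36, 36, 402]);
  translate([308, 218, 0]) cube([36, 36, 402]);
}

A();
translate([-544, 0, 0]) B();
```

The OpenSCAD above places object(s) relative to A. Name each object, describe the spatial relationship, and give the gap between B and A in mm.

A is a chair. B is a stool. The stool is on the floor beside the chair on its −x side. The gap between the stool and the chair is 200 mm.

The stool's nearest face is 200 mm from the chair's −x face.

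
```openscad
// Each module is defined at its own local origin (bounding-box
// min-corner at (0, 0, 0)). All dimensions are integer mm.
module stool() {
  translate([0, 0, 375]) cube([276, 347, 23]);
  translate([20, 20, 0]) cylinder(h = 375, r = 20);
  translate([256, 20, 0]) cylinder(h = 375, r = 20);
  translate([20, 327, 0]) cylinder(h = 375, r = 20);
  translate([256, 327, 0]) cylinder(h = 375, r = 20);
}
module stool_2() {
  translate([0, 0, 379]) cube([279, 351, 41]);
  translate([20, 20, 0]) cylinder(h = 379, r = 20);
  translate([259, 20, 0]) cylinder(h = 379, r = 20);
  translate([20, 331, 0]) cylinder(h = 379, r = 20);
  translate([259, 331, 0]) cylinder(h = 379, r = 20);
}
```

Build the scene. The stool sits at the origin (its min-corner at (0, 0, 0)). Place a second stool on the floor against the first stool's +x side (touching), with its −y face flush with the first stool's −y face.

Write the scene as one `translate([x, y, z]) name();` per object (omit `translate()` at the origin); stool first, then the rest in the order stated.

stool();
translate([276, 0, 0]) stool_2();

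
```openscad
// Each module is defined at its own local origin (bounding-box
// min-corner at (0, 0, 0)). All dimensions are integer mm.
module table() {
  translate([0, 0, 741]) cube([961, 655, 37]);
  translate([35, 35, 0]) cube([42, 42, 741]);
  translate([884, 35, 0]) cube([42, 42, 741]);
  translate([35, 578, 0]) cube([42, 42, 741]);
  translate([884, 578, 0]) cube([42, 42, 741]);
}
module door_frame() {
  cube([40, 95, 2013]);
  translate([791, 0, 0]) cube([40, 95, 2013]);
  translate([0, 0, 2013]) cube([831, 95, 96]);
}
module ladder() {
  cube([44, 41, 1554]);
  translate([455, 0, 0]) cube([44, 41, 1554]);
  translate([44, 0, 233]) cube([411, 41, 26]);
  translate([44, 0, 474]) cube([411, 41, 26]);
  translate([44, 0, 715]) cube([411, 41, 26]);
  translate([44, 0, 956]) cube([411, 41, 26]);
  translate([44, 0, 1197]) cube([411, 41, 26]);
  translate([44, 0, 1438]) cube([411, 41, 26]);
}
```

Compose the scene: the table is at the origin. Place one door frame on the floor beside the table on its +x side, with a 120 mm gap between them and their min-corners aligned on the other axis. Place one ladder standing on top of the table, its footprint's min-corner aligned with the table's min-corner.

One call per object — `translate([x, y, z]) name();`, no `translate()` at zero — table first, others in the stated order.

table();
translate([1081, 0, 0]) door_frame();
translate([0, 0, 778]) ladder();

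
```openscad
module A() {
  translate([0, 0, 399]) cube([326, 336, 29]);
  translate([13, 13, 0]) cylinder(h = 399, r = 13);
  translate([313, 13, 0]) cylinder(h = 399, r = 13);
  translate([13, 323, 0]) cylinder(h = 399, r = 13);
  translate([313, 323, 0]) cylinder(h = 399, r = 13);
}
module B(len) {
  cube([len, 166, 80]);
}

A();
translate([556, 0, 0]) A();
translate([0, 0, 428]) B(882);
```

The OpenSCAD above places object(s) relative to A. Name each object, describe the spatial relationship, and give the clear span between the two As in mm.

A is a stool. B is a beam. A beam spans the tops of two stools. The clear span between the two stools is 230 mm.

Second stool starts at x = 556; first ends at x = 326; clear span = 556 − 326 = 230 mm.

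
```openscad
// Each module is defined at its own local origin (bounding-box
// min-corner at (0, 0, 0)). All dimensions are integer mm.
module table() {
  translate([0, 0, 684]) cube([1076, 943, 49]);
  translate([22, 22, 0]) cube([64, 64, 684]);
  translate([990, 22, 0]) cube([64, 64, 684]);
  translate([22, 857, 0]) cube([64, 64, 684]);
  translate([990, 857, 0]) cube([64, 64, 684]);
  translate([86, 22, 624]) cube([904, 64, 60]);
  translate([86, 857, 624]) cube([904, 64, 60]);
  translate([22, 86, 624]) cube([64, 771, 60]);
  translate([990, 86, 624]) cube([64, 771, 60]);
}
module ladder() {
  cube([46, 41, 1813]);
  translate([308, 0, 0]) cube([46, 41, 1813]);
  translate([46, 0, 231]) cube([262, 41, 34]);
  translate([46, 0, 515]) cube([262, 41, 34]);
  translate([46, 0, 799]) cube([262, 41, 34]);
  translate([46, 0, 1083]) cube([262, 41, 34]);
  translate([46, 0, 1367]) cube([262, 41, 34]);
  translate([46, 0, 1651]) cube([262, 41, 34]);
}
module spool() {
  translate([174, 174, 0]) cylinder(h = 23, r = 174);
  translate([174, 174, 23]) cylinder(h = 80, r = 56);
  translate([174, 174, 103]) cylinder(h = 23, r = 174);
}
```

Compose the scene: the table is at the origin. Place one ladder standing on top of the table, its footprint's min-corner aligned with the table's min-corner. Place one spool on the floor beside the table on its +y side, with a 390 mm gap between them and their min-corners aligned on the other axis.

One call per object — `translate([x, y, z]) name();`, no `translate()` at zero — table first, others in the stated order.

table();
translate([0, 0, 733]) ladder();
translate([0, 1333, 0]) spool();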